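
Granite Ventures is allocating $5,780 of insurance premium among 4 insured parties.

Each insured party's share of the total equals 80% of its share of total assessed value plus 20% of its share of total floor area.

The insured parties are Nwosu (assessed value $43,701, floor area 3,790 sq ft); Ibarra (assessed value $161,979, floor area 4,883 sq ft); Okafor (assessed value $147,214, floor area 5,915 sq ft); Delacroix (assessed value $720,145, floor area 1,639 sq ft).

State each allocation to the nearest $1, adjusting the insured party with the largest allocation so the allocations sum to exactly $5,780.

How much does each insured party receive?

Nwosu: $458 · Ibarra: $1,046 · Okafor: $1,056 · Delacroix: $3,220

Assessed value total 1,073,039; floor area total 16,227.
Blended shares (80% assessed value + 20% floor area): Nwosu 0.0793; Ibarra 0.1809; Okafor 0.1827; Delacroix 0.5571.
Pro-rata amounts: Nwosu 458.32; Ibarra 1,045.87; Okafor 1,055.76; Delacroix 3,220.05.
After rounding ($1): Nwosu $458; Ibarra $1,046; Okafor $1,056; Delacroix $3,220. Sum = $5,780.
Rounded total matches; no reconciliation needed.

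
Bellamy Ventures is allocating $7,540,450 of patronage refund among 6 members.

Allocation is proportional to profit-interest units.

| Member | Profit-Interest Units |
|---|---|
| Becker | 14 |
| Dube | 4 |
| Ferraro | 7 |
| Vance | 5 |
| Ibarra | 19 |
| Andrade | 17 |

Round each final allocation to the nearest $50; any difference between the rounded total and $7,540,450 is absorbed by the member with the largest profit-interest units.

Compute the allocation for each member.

Sum of profit-interest units: 14 + 4 + 7 + 5 + 19 + 17 = 66.
Pro-rata amounts: Becker 1,599,489.39; Dube 456,996.97; Ferraro 799,744.70; Vance 571,246.21; Ibarra 2,170,735.61; Andrade 1,942,237.12.
At nearest $50: Becker $1,599,500; Dube $457,000; Ferraro $799,750; Vance $571,250; Ibarra $2,170,750; Andrade $1,942,250. Sum = $7,540,500.
Difference $7,540,450 − $7,540,500 = −$50 applied to largest profit-interest units (Ibarra): Ibarra becomes $2,170,700.

Becker: $1,599,500 · Dube: $457,000 · Ferraro: $799,750 · Vance: $571,250 · Ibarra: $2,170,700 · Andrade: $1,942,250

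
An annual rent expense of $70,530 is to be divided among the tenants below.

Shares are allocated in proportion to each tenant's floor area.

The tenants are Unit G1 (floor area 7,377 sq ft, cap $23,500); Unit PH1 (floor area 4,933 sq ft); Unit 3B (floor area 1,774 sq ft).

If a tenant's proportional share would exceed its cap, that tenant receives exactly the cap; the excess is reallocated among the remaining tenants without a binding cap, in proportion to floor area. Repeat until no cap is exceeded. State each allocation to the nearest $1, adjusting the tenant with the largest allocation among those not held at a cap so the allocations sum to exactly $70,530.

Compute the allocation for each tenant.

Total floor area = 14,084.
Proportional shares (ignoring caps): Unit G1 36,942.62; Unit PH1 24,703.53; Unit 3B 8,883.86.
Capped: Unit G1 ($23,500); balance $47,030 reallocated over remaining floor area 6,707.
Shares after redistribution: Unit PH1 34,590.58 → $34,591; Unit 3B 12,439.42 → $12,439.

Unit G1: $23,500 | Unit PH1: $34,591 | Unit 3B: $12,439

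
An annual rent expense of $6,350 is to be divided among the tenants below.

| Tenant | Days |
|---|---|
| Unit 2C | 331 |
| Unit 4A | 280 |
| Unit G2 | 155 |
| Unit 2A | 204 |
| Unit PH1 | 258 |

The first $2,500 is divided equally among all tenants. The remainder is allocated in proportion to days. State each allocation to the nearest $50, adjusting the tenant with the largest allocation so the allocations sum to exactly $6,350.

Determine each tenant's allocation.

$2,500 shared equally gives $500 per tenant.
Remainder $3,850 by days (total 1,228): Unit 2C 1,037.74 → $1,050; Unit 4A 877.85 → $900; Unit G2 485.95 → $500; Unit 2A 639.58 → $650; Unit PH1 808.88 → $800.
Rounding difference −$50 on remainder applied to Unit 2C.
Totals: Unit 2C $500 + $1,000 = $1,500; Unit 4A $500 + $900 = $1,400; Unit G2 $500 + $500 = $1,000; Unit 2A $500 + $650 = $1,150; Unit PH1 $500 + $800 = $1,300.

Unit 2C: $1,500 | Unit 4A: $1,400 | Unit G2: $1,000 | Unit 2A: $1,150 | Unit PH1: $1,300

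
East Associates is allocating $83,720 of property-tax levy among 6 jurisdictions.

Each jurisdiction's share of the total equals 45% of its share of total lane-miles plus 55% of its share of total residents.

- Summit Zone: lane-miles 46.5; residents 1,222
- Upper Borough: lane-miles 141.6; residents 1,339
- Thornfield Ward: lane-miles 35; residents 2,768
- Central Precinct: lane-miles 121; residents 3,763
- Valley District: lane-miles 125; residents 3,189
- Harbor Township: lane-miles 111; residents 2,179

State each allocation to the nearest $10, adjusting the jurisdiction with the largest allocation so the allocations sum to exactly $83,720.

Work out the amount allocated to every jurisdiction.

Totals — lane-miles 580.1, residents 14,460.
Blended shares (45% lane-miles + 55% residents): Summit Zone 0.0826; Upper Borough 0.1608; Thornfield Ward 0.1324; Central Precinct 0.2370; Valley District 0.2183; Harbor Township 0.1690.
Unrounded shares: Summit Zone 6,911.20; Upper Borough 13,459.94; Thornfield Ward 11,087.38; Central Precinct 19,841.01; Valley District 18,272.95; Harbor Township 14,147.52.
Rounded to nearest $10: Summit Zone $6,910; Upper Borough $13,460; Thornfield Ward $11,090; Central Precinct $19,840; Valley District $18,270; Harbor Township $14,150. Sum = $83,720.
Sum already equals the total — no adjustment.

Summit Zone: $6,910; Upper Borough: $13,460; Thornfield Ward: $11,090; Central Precinct: $19,840; Valley District: $18,270; Harbor Township: $14,150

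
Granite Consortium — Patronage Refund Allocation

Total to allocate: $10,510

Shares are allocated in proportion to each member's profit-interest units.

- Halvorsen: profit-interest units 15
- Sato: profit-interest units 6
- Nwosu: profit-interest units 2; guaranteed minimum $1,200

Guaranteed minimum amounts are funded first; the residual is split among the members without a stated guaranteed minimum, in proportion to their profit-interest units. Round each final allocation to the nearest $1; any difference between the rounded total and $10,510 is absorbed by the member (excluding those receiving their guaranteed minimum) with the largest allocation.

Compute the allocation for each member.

Minimums first: Nwosu $1,200. Remaining pool $9,310.
Remaining pool split over remaining profit-interest units 21: Halvorsen 6,650.00 → $6,650; Sato 2,660.00 → $2,660.

Halvorsen: $6,650 | Sato: $2,660 | Nwosu: $1,200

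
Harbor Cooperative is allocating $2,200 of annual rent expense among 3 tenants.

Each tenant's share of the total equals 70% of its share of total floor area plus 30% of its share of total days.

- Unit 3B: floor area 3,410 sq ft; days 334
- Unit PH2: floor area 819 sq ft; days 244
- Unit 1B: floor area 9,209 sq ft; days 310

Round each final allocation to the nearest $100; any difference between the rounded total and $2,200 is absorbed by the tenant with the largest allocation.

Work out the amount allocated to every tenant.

Totals — floor area 13,438, days 888.
Composite weights (70% floor area + 30% days): Unit 3B 0.2905; Unit PH2 0.1251; Unit 1B 0.5844.
Pro-rata amounts: Unit 3B 639.03; Unit PH2 275.21; Unit 1B 1,285.76.
Rounded to nearest $100: Unit 3B $600; Unit PH2 $300; Unit 1B $1,300. Sum = $2,200.
No rounding difference to absorb.

Unit 3B: $600 | Unit PH2: $300 | Unit 1B: $1,300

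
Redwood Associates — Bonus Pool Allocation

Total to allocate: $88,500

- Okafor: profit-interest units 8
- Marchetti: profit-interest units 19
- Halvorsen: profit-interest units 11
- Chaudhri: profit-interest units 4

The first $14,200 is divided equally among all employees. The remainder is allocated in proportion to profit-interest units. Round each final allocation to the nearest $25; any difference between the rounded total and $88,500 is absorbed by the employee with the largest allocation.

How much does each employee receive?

Okafor: $17,700 | Marchetti: $37,175 | Halvorsen: $23,000 | Chaudhri: $10,625

First tranche $14,200 split equally: $3,550 each.
Remainder $74,300 by profit-interest units (total 42): Okafor 14,152.38 → $14,150; Marchetti 33,611.90 → $33,600; Halvorsen 19,459.52 → $19,450; Chaudhri 7,076.19 → $7,075.
Rounding difference +$25 on remainder applied to Marchetti.
Totals: Okafor $3,550 + $14,150 = $17,700; Marchetti $3,550 + $33,625 = $37,175; Halvorsen $3,550 + $19,450 = $23,000; Chaudhri $3,550 + $7,075 = $10,625.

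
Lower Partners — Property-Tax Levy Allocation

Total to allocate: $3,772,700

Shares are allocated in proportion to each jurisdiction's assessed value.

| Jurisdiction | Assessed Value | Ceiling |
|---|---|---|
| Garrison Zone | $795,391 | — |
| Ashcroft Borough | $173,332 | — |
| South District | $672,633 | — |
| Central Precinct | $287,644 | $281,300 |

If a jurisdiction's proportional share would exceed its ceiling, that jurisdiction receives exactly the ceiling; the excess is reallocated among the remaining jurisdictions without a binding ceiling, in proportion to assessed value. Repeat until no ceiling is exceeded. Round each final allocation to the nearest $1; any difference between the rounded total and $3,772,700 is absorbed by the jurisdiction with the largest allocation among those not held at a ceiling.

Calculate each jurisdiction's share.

Combined assessed value = 1,929,000.
Unconstrained shares: Garrison Zone 1,555,609.97; Ashcroft Borough 338,999.29; South District 1,315,522.30; Central Precinct 562,568.44.
Held at cap: Central Precinct ($281,300); residual $3,491,400 reallocated over remaining assessed value 1,641,356.
Redistributed shares: Garrison Zone 1,691,910.92 → $1,691,911; Ashcroft Borough 368,702.06 → $368,702; South District 1,430,787.02 → $1,430,787.

Garrison Zone: $1,691,911 | Ashcroft Borough: $368,702 | South District: $1,430,787 | Central Precinct: $281,300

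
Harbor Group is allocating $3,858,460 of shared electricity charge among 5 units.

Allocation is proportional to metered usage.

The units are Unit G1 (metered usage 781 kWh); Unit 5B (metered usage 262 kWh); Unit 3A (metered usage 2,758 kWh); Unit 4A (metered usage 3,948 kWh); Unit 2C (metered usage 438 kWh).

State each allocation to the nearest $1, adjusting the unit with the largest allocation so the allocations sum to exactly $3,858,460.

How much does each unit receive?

Total metered usage = 8,187.
Raw shares: Unit G1 781/8,187 × $3,858,460 = 368,078.33; Unit 5B 262/8,187 × $3,858,460 = 123,478.26; Unit 3A 2,758/8,187 × $3,858,460 = 1,299,820.77; Unit 4A 3,948/8,187 × $3,858,460 = 1,860,657.15; Unit 2C 438/8,187 × $3,858,460 = 206,425.49.
After rounding ($1): Unit G1 $368,078; Unit 5B $123,478; Unit 3A $1,299,821; Unit 4A $1,860,657; Unit 2C $206,425. Sum = $3,858,459.
Difference $3,858,460 − $3,858,459 = +$1 applied to largest allocation (Unit 4A): Unit 4A becomes $1,860,658.

Unit G1: $368,078; Unit 5B: $123,478; Unit 3A: $1,299,821; Unit 4A: $1,860,658; Unit 2C: $206,425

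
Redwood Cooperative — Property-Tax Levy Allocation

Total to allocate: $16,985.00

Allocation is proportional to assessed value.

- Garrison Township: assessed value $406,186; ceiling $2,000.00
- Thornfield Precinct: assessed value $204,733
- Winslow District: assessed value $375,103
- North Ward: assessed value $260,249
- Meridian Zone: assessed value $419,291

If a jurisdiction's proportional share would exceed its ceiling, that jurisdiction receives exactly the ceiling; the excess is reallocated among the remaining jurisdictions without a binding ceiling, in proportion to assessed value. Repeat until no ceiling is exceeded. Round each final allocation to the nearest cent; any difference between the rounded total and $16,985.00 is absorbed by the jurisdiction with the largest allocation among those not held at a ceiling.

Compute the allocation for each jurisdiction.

Garrison Township: $2,000.00 · Thornfield Precinct: $2,436.07 · Winslow District: $4,463.26 · North Ward: $3,096.64 · Meridian Zone: $4,989.03

Assessed value total: 1,665,562.
Proportional shares (ignoring caps): Garrison Township 4,142.1870; Thornfield Precinct 2,087.8178; Winslow District 3,825.2100; North Ward 2,653.9566; Meridian Zone 4,275.8286.
Capped: Garrison Township ($2,000.00); residual $14,985.00 reallocated over remaining assessed value 1,259,376.
Shares after redistribution: Thornfield Precinct 2,436.0668 → $2,436.07; Winslow District 4,463.2568 → $4,463.26; North Ward 3,096.6378 → $3,096.64; Meridian Zone 4,989.0387 → $4,989.04.
Rounding difference −$0.01 applied to Meridian Zone → $4,989.03.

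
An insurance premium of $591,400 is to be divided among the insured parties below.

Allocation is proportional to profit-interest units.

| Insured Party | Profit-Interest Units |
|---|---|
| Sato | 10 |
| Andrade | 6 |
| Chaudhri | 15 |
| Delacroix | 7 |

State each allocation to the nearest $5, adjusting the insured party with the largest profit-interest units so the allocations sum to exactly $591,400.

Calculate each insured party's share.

Sato: $155,630; Andrade: $93,380; Chaudhri: $233,450; Delacroix: $108,940

Combined profit-interest units = 38.
Pro-rata amounts: Sato 10/38 × $591,400 = 155,631.58; Andrade 6/38 × $591,400 = 93,378.95; Chaudhri 15/38 × $591,400 = 233,447.37; Delacroix 7/38 × $591,400 = 108,942.11.
After rounding ($5): Sato $155,630; Andrade $93,380; Chaudhri $233,445; Delacroix $108,940. Sum = $591,395.
Difference $591,400 − $591,395 = +$5 applied to largest profit-interest units (Chaudhri): Chaudhri becomes $233,450.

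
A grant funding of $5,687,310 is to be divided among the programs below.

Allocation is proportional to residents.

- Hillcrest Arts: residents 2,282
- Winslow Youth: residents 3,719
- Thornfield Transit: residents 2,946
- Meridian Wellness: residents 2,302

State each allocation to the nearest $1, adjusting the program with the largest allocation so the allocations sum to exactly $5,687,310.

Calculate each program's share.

Residents total: 11,249.
Raw shares: Hillcrest Arts 2,282/11,249 × $5,687,310 = 1,153,741.79; Winslow Youth 3,719/11,249 × $5,687,310 = 1,880,265.44; Thornfield Transit 2,946/11,249 × $5,687,310 = 1,489,449.31; Meridian Wellness 2,302/11,249 × $5,687,310 = 1,163,853.46.
Rounded to nearest $1: Hillcrest Arts $1,153,742; Winslow Youth $1,880,265; Thornfield Transit $1,489,449; Meridian Wellness $1,163,853. Sum = $5,687,309.
Difference $5,687,310 − $5,687,309 = +$1 applied to largest allocation (Winslow Youth): Winslow Youth becomes $1,880,266.

Hillcrest Arts: $1,153,742 | Winslow Youth: $1,880,266 | Thornfield Transit: $1,489,449 | Meridian Wellness: $1,163,853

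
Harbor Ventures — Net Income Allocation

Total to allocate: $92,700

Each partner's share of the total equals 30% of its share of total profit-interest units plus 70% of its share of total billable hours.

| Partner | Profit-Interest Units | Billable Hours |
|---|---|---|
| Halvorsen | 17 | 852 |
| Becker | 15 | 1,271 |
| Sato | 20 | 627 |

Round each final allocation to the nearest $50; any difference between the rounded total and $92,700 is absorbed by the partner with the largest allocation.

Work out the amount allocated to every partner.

Halvorsen: $29,200 · Becker: $38,000 · Sato: $25,500

Totals — profit-interest units 52, billable hours 2,750.
Blended shares (30% profit-interest units + 70% billable hours): Halvorsen 0.3149; Becker 0.4101; Sato 0.2750.
Unrounded shares: Halvorsen 29,195.83; Becker 38,013.09; Sato 25,491.07.
After rounding ($50): Halvorsen $29,200; Becker $38,000; Sato $25,500. Sum = $92,700.
Rounded total matches; no reconciliation needed.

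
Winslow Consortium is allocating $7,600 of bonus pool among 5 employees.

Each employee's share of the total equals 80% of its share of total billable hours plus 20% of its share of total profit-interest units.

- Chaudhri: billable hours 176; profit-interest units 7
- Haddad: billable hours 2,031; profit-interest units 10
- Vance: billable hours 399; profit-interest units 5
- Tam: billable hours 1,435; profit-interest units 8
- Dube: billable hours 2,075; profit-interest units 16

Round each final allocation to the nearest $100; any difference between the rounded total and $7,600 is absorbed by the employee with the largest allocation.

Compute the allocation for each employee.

Billable hours total 6,116; profit-interest units total 46.
Composite weights (80% billable hours + 20% profit-interest units): Chaudhri 0.0535; Haddad 0.3091; Vance 0.0739; Tam 0.2225; Dube 0.3410.
Proportional shares: Chaudhri 406.27; Haddad 2,349.48; Vance 561.87; Tam 1,690.90; Dube 2,591.48.
At nearest $100: Chaudhri $400; Haddad $2,300; Vance $600; Tam $1,700; Dube $2,600. Sum = $7,600.
Sum already equals the total — no adjustment.

Chaudhri: $400 | Haddad: $2,300 | Vance: $600 | Tam: $1,700 | Dube: $2,600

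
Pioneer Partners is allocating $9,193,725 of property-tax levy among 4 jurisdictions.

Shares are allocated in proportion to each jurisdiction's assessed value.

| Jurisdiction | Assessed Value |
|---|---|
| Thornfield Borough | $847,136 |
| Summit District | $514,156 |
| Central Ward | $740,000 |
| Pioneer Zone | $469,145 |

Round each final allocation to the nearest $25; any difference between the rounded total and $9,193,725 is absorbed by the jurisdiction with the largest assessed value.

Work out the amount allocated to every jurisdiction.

Assessed value total: 2,570,437.
Unrounded shares: Thornfield Borough 847,136/2,570,437 × $9,193,725 = 3,029,965.50; Summit District 514,156/2,570,437 × $9,193,725 = 1,838,990.36; Central Ward 740,000/2,570,437 × $9,193,725 = 2,646,770.37; Pioneer Zone 469,145/2,570,437 × $9,193,725 = 1,677,998.77.
At nearest $25: Thornfield Borough $3,029,975; Summit District $1,839,000; Central Ward $2,646,775; Pioneer Zone $1,678,000. Sum = $9,193,750.
Difference $9,193,725 − $9,193,750 = −$25 applied to largest assessed value (Thornfield Borough): Thornfield Borough becomes $3,029,950.

Thornfield Borough: $3,029,950 · Summit District: $1,839,000 · Central Ward: $2,646,775 · Pioneer Zone: $1,678,000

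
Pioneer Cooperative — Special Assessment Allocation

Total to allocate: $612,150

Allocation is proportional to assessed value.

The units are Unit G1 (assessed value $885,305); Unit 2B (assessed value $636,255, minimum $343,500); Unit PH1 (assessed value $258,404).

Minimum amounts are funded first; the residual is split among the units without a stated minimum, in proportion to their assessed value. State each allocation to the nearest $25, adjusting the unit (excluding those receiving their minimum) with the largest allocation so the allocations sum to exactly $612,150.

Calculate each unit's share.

Guaranteed amounts: Unit 2B $343,500. Remaining pool $268,650.
Remaining pool split over remaining assessed value 1,143,709: Unit G1 207,952.54 → $207,950; Unit PH1 60,697.46 → $60,700.

Unit G1: $207,950; Unit 2B: $343,500; Unit PH1: $60,700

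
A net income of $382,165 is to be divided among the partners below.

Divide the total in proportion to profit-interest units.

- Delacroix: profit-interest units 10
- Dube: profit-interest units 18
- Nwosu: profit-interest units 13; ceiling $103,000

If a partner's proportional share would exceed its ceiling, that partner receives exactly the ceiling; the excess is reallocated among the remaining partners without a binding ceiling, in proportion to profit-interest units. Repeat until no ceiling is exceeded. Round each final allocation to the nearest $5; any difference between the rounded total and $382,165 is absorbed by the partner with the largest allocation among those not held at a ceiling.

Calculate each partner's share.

Delacroix: $99,700 · Dube: $179,465 · Nwosu: $103,000

Sum of profit-interest units: 41.
Pro-rata shares before constraints: Delacroix 93,210.98; Dube 167,779.76; Nwosu 121,174.27.
Cap binds for Nwosu ($103,000); residual $279,165 reallocated over remaining profit-interest units 28.
Remaining shares: Delacroix 99,701.79 → $99,700; Dube 179,463.21 → $179,465.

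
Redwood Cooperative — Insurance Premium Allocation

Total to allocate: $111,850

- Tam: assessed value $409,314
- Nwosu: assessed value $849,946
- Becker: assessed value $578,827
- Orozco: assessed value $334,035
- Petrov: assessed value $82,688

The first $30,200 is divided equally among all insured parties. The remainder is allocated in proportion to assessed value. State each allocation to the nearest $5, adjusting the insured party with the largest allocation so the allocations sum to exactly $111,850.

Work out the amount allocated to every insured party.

Tam: $20,860 | Nwosu: $36,820 | Becker: $27,000 | Orozco: $18,135 | Petrov: $9,035

$30,200 shared equally gives $6,040 per insured party.
Remainder $81,650 by assessed value (total 2,254,810): Tam 14,821.86 → $14,820; Nwosu 30,777.80 → $30,780; Becker 20,960.18 → $20,960; Orozco 12,095.90 → $12,095; Petrov 2,994.25 → $2,995.
Totals: Tam $6,040 + $14,820 = $20,860; Nwosu $6,040 + $30,780 = $36,820; Becker $6,040 + $20,960 = $27,000; Orozco $6,040 + $12,095 = $18,135; Petrov $6,040 + $2,995 = $9,035.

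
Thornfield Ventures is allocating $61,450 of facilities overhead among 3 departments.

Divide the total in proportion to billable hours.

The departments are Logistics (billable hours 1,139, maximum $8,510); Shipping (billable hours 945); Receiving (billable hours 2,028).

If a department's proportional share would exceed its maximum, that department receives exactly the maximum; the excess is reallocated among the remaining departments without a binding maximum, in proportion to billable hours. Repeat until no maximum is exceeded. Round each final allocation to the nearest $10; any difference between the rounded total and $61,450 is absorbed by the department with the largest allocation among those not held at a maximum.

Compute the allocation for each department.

Logistics: $8,510 · Shipping: $16,830 · Receiving: $36,110

Total billable hours = 4,112.
Proportional shares (ignoring caps): Logistics 17,021.29; Shipping 14,122.14; Receiving 30,306.57.
Cap binds for Logistics ($8,510); remaining pool $52,940 reallocated over remaining billable hours 2,973.
Shares after redistribution: Shipping 16,827.55 → $16,830; Receiving 36,112.45 → $36,110.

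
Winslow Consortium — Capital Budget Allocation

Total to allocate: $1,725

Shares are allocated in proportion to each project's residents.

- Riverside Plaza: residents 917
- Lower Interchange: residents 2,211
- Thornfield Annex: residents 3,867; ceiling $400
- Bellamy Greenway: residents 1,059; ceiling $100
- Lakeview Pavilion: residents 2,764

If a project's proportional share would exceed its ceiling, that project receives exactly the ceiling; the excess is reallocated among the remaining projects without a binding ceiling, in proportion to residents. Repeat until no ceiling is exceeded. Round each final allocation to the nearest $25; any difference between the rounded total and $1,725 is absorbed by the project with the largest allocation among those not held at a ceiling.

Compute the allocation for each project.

Combined residents = 10,818.
Pro-rata shares before constraints: Riverside Plaza 146.22; Lower Interchange 352.56; Thornfield Annex 616.62; Bellamy Greenway 168.86; Lakeview Pavilion 440.74.
Capped: Thornfield Annex ($400), Bellamy Greenway ($100); residual $1,225 reallocated over remaining residents 5,892.
Remaining shares: Riverside Plaza 190.65 → $200; Lower Interchange 459.69 → $450; Lakeview Pavilion 574.66 → $575.

Riverside Plaza: $200; Lower Interchange: $450; Thornfield Annex: $400; Bellamy Greenway: $100; Lakeview Pavilion: $575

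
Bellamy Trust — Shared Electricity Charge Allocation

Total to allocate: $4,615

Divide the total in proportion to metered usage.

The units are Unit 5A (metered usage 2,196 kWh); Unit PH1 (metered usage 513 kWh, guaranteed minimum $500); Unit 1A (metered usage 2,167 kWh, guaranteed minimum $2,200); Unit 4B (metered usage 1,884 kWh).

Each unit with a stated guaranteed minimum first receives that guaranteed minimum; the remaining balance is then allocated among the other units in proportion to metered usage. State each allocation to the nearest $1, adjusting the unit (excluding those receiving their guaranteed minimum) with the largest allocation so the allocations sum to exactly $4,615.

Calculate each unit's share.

Minimums first: Unit PH1 $500; Unit 1A $2,200. Residual $1,915.
Residual split over remaining metered usage 4,080: Unit 5A 1,030.72 → $1,031; Unit 4B 884.28 → $884.

Unit 5A: $1,031 | Unit PH1: $500 | Unit 1A: $2,200 | Unit 4B: $884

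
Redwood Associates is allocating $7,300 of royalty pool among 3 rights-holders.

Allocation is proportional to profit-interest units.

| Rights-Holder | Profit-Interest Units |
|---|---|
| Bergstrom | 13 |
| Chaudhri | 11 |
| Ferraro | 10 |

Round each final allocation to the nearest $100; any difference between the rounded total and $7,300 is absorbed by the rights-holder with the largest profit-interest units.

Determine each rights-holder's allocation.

Sum of profit-interest units: 13 + 11 + 10 = 34.
Raw shares: Bergstrom 2,791.18; Chaudhri 2,361.76; Ferraro 2,147.06.
After rounding ($100): Bergstrom $2,800; Chaudhri $2,400; Ferraro $2,100. Sum = $7,300.
No rounding difference to absorb.

Bergstrom: $2,800 | Chaudhri: $2,400 | Ferraro: $2,100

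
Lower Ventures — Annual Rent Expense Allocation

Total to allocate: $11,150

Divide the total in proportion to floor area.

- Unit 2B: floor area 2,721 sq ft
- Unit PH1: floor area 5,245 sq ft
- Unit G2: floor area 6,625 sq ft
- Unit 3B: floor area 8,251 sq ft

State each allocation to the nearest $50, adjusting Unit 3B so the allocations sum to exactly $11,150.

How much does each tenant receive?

Unit 2B: $1,350; Unit PH1: $2,550; Unit G2: $3,250; Unit 3B: $4,000

Sum of floor area: 22,842.
Raw shares: Unit 2B 2,721/22,842 × $11,150 = 1,328.22; Unit PH1 5,245/22,842 × $11,150 = 2,560.27; Unit G2 6,625/22,842 × $11,150 = 3,233.90; Unit 3B 8,251/22,842 × $11,150 = 4,027.61.
At nearest $50: Unit 2B $1,350; Unit PH1 $2,550; Unit G2 $3,250; Unit 3B $4,050. Sum = $11,200.
Difference $11,150 − $11,200 = −$50 applied to Unit 3B: Unit 3B becomes $4,000.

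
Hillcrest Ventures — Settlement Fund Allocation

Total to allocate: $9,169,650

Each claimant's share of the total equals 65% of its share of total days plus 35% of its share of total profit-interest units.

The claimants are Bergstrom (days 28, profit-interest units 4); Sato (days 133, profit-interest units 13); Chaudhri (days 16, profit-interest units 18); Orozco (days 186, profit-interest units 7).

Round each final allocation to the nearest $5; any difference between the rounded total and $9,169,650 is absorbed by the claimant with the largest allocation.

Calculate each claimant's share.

Bergstrom: $765,400 · Sato: $3,177,170 · Chaudhri: $1,638,160 · Orozco: $3,588,920

Totals — days 363, profit-interest units 42.
Composite weights (65% days + 35% profit-interest units): Bergstrom 0.0835; Sato 0.3465; Chaudhri 0.1787; Orozco 0.3914.
Unrounded shares: Bergstrom 765,400.54; Sato 3,177,170.05; Chaudhri 1,638,159.24; Orozco 3,588,920.18.
At nearest $5: Bergstrom $765,400; Sato $3,177,170; Chaudhri $1,638,160; Orozco $3,588,920. Sum = $9,169,650.
Rounded total matches; no reconciliation needed.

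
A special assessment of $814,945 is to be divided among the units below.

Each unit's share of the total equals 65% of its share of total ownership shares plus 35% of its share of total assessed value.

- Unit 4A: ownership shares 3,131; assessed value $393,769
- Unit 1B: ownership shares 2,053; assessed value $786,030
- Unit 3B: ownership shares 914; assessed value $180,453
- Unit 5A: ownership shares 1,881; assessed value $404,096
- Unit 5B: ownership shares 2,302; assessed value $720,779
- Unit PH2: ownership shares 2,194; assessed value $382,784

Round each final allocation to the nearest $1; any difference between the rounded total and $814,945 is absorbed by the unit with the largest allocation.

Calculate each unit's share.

Unit 4A: $172,112 · Unit 1B: $165,350 · Unit 3B: $56,757 · Unit 5A: $120,061 · Unit 5B: $169,433 · Unit PH2: $131,232

Ownership shares total 12,475; assessed value total 2,867,911.
Combined weights (65% ownership shares + 35% assessed value): Unit 4A 0.2112; Unit 1B 0.2029; Unit 3B 0.0696; Unit 5A 0.1473; Unit 5B 0.2079; Unit PH2 0.1610.
Proportional shares: Unit 4A 172,111.38; Unit 1B 165,349.96; Unit 3B 56,757.45; Unit 5A 120,060.89; Unit 5B 169,433.42; Unit PH2 131,231.91.
After rounding ($1): Unit 4A $172,111; Unit 1B $165,350; Unit 3B $56,757; Unit 5A $120,061; Unit 5B $169,433; Unit PH2 $131,232. Sum = $814,944.
Difference $814,945 − $814,944 = +$1 applied to largest allocation (Unit 4A): Unit 4A becomes $172,112.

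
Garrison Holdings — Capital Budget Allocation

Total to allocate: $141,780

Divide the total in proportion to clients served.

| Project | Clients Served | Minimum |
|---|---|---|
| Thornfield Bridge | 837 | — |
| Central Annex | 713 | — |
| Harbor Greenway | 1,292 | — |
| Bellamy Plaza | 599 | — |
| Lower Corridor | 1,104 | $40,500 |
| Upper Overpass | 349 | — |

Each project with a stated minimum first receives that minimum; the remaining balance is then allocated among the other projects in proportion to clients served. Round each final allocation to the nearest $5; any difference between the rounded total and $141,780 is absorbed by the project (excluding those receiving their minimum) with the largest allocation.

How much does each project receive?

Thornfield Bridge: $22,365; Central Annex: $19,055; Harbor Greenway: $34,530; Bellamy Plaza: $16,005; Lower Corridor: $40,500; Upper Overpass: $9,325

Fund the minimums — Lower Corridor $40,500. Balance $101,280.
Balance split over remaining clients served 3,790: Thornfield Bridge 22,367.11 → $22,365; Central Annex 19,053.47 → $19,055; Harbor Greenway 34,526.06 → $34,525; Bellamy Plaza 16,007.05 → $16,005; Upper Overpass 9,326.31 → $9,325.
Rounding difference +$5 applied to Harbor Greenway → $34,530.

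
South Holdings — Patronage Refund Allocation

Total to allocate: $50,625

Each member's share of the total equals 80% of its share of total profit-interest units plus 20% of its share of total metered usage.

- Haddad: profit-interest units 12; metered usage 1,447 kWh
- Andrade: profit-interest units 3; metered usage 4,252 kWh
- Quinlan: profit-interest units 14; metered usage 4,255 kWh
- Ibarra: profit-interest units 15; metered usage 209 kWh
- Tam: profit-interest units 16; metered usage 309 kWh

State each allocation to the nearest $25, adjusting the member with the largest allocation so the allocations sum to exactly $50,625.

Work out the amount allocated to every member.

Totals — profit-interest units 60, metered usage 10,472.
Blended shares (80% profit-interest units + 20% metered usage): Haddad 0.1876; Andrade 0.1212; Quinlan 0.2679; Ibarra 0.2040; Tam 0.2192.
Unrounded shares: Haddad 9,499.05; Andrade 6,136.11; Quinlan 13,564.01; Ibarra 10,327.07; Tam 11,098.76.
After rounding ($25): Haddad $9,500; Andrade $6,125; Quinlan $13,575; Ibarra $10,325; Tam $11,100. Sum = $50,625.
No rounding difference to absorb.

Haddad: $9,500 | Andrade: $6,125 | Quinlan: $13,575 | Ibarra: $10,325 | Tam: $11,100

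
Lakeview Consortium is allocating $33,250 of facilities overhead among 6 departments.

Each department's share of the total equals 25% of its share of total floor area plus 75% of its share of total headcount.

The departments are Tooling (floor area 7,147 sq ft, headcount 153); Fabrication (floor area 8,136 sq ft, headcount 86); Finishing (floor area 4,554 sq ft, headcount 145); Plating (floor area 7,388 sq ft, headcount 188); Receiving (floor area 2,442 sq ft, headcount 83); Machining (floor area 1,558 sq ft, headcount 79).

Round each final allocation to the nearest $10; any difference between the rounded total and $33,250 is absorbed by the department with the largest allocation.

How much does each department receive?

Tooling: $7,100; Fabrication: $5,090; Finishing: $6,140; Plating: $8,350; Receiving: $3,470; Machining: $3,100

Floor area total 31,225; headcount total 734.
Composite weights (25% floor area + 75% headcount): Tooling 0.2136; Fabrication 0.1530; Finishing 0.1846; Plating 0.2512; Receiving 0.1044; Machining 0.0932.
Proportional shares: Tooling 7,100.77; Fabrication 5,087.74; Finishing 6,138.68; Plating 8,354.04; Receiving 3,470.00; Machining 3,098.77.
At nearest $10: Tooling $7,100; Fabrication $5,090; Finishing $6,140; Plating $8,350; Receiving $3,470; Machining $3,100. Sum = $33,250.
No rounding difference to absorb.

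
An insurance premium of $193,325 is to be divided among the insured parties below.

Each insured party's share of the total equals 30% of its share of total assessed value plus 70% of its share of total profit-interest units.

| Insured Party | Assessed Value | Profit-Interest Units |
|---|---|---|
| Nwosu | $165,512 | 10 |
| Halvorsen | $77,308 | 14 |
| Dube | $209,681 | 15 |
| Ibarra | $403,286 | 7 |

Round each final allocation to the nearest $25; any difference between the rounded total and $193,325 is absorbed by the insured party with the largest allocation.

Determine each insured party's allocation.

Assessed value total 855,787; profit-interest units total 46.
Combined weights (30% assessed value + 70% profit-interest units): Nwosu 0.2102; Halvorsen 0.2401; Dube 0.3018; Ibarra 0.2479.
Proportional shares: Nwosu 40,635.93; Halvorsen 46,425.87; Dube 58,338.81; Ibarra 47,924.39.
At nearest $25: Nwosu $40,625; Halvorsen $46,425; Dube $58,350; Ibarra $47,925. Sum = $193,325.
Rounded total matches; no reconciliation needed.

Nwosu: $40,625 · Halvorsen: $46,425 · Dube: $58,350 · Ibarra: $47,925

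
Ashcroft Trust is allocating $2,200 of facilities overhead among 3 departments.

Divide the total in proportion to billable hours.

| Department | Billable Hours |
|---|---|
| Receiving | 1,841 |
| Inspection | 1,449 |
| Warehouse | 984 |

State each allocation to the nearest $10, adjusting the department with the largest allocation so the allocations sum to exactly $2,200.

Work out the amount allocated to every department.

Receiving: $940; Inspection: $750; Warehouse: $510

Billable hours total: 4,274.
Pro-rata amounts: Receiving 1,841/4,274 × $2,200 = 947.64; Inspection 1,449/4,274 × $2,200 = 745.86; Warehouse 984/4,274 × $2,200 = 506.50.
Rounded to nearest $10: Receiving $950; Inspection $750; Warehouse $510. Sum = $2,210.
Difference $2,200 − $2,210 = −$10 applied to largest allocation (Receiving): Receiving becomes $940.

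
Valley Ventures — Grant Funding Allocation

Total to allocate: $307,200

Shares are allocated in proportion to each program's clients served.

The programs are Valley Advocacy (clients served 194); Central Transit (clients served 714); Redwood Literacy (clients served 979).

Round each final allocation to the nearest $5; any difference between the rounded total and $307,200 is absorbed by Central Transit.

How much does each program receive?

Sum of clients served: 1,887.
Proportional shares: Valley Advocacy 194/1,887 × $307,200 = 31,582.83; Central Transit 714/1,887 × $307,200 = 116,237.84; Redwood Literacy 979/1,887 × $307,200 = 159,379.33.
After rounding ($5): Valley Advocacy $31,585; Central Transit $116,240; Redwood Literacy $159,380. Sum = $307,205.
Difference $307,200 − $307,205 = −$5 applied to Central Transit: Central Transit becomes $116,235.

Valley Advocacy: $31,585; Central Transit: $116,235; Redwood Literacy: $159,380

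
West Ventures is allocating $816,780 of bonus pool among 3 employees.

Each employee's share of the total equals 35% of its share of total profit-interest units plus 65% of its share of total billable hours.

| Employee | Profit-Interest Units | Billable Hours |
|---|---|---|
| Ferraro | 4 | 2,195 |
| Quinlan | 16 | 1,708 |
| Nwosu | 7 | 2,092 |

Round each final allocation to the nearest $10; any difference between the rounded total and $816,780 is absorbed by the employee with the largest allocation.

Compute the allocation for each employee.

Totals — profit-interest units 27, billable hours 5,995.
Combined weights (35% profit-interest units + 65% billable hours): Ferraro 0.2898; Quinlan 0.3926; Nwosu 0.3176.
Unrounded shares: Ferraro 236,737.02; Quinlan 320,663.80; Nwosu 259,379.18.
After rounding ($10): Ferraro $236,740; Quinlan $320,660; Nwosu $259,380. Sum = $816,780.
No rounding difference to absorb.

Ferraro: $236,740; Quinlan: $320,660; Nwosu: $259,380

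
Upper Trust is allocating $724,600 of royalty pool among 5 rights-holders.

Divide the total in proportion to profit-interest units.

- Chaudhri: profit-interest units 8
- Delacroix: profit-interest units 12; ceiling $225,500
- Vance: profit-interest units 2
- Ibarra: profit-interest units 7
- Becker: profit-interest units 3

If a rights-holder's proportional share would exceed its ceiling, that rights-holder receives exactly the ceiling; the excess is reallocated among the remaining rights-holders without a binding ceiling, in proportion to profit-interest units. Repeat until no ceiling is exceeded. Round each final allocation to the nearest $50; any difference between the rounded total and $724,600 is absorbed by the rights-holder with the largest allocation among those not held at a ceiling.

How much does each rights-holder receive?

Chaudhri: $199,650 · Delacroix: $225,500 · Vance: $49,900 · Ibarra: $174,700 · Becker: $74,850

Total profit-interest units = 32.
Unconstrained shares: Chaudhri 181,150.00; Delacroix 271,725.00; Vance 45,287.50; Ibarra 158,506.25; Becker 67,931.25.
Cap binds for Delacroix ($225,500); balance $499,100 reallocated over remaining profit-interest units 20.
Redistributed shares: Chaudhri 199,640.00 → $199,650; Vance 49,910.00 → $49,900; Ibarra 174,685.00 → $174,700; Becker 74,865.00 → $74,850.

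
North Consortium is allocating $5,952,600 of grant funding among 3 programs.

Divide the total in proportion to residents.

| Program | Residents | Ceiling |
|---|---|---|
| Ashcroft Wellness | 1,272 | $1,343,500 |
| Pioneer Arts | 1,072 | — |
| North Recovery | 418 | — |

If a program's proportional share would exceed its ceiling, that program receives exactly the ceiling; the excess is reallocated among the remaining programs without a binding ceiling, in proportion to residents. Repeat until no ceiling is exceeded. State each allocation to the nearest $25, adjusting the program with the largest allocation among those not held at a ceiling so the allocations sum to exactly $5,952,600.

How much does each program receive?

Ashcroft Wellness: $1,343,500; Pioneer Arts: $3,316,075; North Recovery: $1,293,025

Combined residents = 2,762.
Proportional shares (ignoring caps): Ashcroft Wellness 2,741,385.66; Pioneer Arts 2,310,350.18; North Recovery 900,864.16.
Capped: Ashcroft Wellness ($1,343,500); balance $4,609,100 reallocated over remaining residents 1,490.
Remaining shares: Pioneer Arts 3,316,077.32 → $3,316,075; North Recovery 1,293,022.68 → $1,293,025.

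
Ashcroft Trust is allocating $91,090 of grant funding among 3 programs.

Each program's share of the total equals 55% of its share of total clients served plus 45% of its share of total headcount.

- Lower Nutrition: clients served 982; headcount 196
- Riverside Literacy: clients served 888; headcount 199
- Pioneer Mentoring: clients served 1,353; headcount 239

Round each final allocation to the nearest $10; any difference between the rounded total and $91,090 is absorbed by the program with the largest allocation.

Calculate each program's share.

Lower Nutrition: $27,940 · Riverside Literacy: $26,670 · Pioneer Mentoring: $36,480

Totals — clients served 3,223, headcount 634.
Blended shares (55% clients served + 45% headcount): Lower Nutrition 0.3067; Riverside Literacy 0.2928; Pioneer Mentoring 0.4005.
Unrounded shares: Lower Nutrition 27,936.71; Riverside Literacy 26,669.50; Pioneer Mentoring 36,483.79.
Rounded to nearest $10: Lower Nutrition $27,940; Riverside Literacy $26,670; Pioneer Mentoring $36,480. Sum = $91,090.
Sum already equals the total — no adjustment.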